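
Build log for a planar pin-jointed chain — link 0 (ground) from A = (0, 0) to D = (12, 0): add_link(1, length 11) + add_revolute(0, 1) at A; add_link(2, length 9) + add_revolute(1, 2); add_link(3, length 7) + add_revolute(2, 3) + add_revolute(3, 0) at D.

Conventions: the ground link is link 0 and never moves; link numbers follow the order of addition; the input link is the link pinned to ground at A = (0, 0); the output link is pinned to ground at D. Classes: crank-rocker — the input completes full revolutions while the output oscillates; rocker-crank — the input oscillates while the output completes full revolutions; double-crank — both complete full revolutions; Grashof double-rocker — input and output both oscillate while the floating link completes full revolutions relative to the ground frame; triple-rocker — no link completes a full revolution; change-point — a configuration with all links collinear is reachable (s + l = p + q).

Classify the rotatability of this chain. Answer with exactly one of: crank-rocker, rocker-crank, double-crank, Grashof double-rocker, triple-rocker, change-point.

lengths: ground=12, input=11, coupler=9, output=7
sorted: s=7 (shortest), l=12 (longest), p+q=20
s + l = 19 vs p + q = 20
s + l < p + q (Grashof) with shortest = output link → rocker-crank

rocker-crank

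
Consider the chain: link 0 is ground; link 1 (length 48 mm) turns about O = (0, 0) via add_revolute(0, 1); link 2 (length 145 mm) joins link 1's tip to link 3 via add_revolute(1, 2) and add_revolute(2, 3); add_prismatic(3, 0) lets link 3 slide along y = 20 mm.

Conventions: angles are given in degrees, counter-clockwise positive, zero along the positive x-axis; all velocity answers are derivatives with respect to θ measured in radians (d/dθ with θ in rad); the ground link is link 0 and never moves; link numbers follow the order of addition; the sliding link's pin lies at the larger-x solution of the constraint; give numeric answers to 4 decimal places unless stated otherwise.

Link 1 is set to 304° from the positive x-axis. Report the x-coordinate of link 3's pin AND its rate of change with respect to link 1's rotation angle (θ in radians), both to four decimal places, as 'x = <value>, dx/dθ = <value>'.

geometry: r = 48 mm, L = 145 mm, e = 20 mm
crank pin P = (r cos θ, r sin θ) = (26.841259, -39.793803)
h = r sin θ − e = -39.793803 − 20 = -59.793803
x = r cos θ + √(L² − h²) = 26.841259 + 132.097317 = 158.938576
dx/dθ = −r sin θ − h·r cos θ/√(L² − h²) (θ in radians; h = -59.793803) = 51.943490

x = 158.9386, dx/dθ = 51.9435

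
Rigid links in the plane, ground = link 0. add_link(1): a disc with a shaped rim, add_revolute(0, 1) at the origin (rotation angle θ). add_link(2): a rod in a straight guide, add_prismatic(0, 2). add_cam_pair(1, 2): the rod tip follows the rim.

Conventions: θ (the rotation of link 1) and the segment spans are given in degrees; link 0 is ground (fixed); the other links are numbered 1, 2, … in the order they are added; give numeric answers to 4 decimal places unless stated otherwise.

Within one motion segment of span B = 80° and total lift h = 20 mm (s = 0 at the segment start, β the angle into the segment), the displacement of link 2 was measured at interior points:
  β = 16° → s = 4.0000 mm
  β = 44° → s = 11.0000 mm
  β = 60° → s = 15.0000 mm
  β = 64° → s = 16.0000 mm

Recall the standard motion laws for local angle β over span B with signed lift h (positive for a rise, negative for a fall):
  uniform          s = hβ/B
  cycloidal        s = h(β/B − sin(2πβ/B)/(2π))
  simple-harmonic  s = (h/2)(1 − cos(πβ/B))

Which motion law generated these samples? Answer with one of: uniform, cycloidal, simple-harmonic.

candidates at β/B = r: uniform s = h·r (linear in β); cycloidal s = h·(r − sin(2πr)/(2π)); simple-harmonic s = (h/2)(1 − cos(πr))
β=16°: printed 4.0000 | uniform 4.0000, cycloidal 0.9727, simple-harmonic 1.9098
β=44°: printed 11.0000 | uniform 11.0000, cycloidal 11.9836, simple-harmonic 11.5643
β=60°: printed 15.0000 | uniform 15.0000, cycloidal 18.1831, simple-harmonic 17.0711
β=64°: printed 16.0000 | uniform 16.0000, cycloidal 19.0273, simple-harmonic 18.0902
only one law matches every sample → uniform

uniform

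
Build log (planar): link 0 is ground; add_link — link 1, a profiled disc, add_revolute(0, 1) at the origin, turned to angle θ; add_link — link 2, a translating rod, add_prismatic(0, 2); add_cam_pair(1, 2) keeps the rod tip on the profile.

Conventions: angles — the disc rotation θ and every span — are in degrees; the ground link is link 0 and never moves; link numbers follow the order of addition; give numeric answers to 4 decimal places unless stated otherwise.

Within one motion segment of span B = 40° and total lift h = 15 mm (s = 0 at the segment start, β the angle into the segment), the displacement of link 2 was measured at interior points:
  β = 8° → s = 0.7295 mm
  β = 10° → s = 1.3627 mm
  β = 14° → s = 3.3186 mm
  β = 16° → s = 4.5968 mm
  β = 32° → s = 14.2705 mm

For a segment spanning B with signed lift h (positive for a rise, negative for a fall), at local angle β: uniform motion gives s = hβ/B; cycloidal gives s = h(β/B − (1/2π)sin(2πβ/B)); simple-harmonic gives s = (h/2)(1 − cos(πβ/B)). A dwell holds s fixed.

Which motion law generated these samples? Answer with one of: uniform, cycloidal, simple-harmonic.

candidates at β/B = r: uniform s = h·r (linear in β); cycloidal s = h·(r − sin(2πr)/(2π)); simple-harmonic s = (h/2)(1 − cos(πr))
β=8°: printed 0.7295 | uniform 3.0000, cycloidal 0.7295, simple-harmonic 1.4324
β=10°: printed 1.3627 | uniform 3.7500, cycloidal 1.3627, simple-harmonic 2.1967
β=14°: printed 3.3186 | uniform 5.2500, cycloidal 3.3186, simple-harmonic 4.0951
β=16°: printed 4.5968 | uniform 6.0000, cycloidal 4.5968, simple-harmonic 5.1824
β=32°: printed 14.2705 | uniform 12.0000, cycloidal 14.2705, simple-harmonic 13.5676
only one law matches every sample → cycloidal

cycloidal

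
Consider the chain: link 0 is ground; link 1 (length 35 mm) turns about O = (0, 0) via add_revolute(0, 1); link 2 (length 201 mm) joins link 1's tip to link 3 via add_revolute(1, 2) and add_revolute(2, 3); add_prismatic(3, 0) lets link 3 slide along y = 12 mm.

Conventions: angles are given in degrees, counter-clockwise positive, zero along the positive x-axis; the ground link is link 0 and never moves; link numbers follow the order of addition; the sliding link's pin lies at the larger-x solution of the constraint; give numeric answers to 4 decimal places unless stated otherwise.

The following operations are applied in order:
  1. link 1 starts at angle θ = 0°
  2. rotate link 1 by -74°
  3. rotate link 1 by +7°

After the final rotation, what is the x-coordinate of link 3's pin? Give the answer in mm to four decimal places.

geometry: r = 35 mm, L = 201 mm, e = 12 mm; θ starts at 0°
rotate link 1 by -74°: θ ← 0° -74° = -74°
rotate link 1 by +7°: θ ← -74° +7° = -67°
crank pin P = (r cos θ, r sin θ) = (13.675589, -32.217670)
h = r sin θ − e = -32.217670 − 12 = -44.217670
x = r cos θ + √(L² − h²) = 13.675589 + 196.076000 = 209.751589

209.7516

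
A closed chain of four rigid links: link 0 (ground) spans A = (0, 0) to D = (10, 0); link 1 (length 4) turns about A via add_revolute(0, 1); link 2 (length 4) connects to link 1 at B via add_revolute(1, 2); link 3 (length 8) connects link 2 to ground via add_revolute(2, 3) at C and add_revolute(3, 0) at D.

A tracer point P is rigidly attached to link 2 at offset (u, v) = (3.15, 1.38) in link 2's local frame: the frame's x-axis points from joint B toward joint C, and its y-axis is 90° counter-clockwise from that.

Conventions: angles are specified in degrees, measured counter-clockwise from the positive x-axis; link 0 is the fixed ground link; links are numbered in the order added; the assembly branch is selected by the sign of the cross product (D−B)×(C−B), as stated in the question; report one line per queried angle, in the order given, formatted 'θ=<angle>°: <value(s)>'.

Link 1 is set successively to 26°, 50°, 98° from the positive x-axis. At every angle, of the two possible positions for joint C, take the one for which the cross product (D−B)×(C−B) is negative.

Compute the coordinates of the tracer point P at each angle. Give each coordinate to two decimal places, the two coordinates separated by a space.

A=(0,0), D=(10.00,0)
θ=26°: B = A + 4.00·(cos26°, sin26°) = (3.5952, 1.7535)
θ=26°: |BD| = 6.6405
θ=26°: circle(B,4.00) ∩ circle(D,8.00): a=-0.2939, h=3.9892
θ=26°:   candidates: C₊=(4.3651,5.6787) cross=26.490; C₋=(2.2583,-2.0165) cross=-26.490
θ=26°:   branch - wants cross < 0 → take C=(2.2583,-2.0165) (cross=-26.490)
θ=26°: ex = (C−B)/|BC| = (-0.3342,-0.9425); ey = (0.9425,-0.3342)
θ=26°: P = B + 3.15·ex + 1.38·ey = (3.8430,-1.6766)
θ=50°: B = A + 4.00·(cos50°, sin50°) = (2.5712, 3.0642)
θ=50°: |BD| = 8.0360
θ=50°: circle(B,4.00) ∩ circle(D,8.00): a=1.0314, h=3.8647
θ=50°:   candidates: C₊=(4.9983,6.2436) cross=31.057; C₋=(2.0510,-0.9019) cross=-31.057
θ=50°:   branch - wants cross < 0 → take C=(2.0510,-0.9019) (cross=-31.057)
θ=50°: ex = (C−B)/|BC| = (-0.1300,-0.9915); ey = (0.9915,-0.1300)
θ=50°: P = B + 3.15·ex + 1.38·ey = (3.5298,-0.2385)
θ=98°: B = A + 4.00·(cos98°, sin98°) = (-0.5567, 3.9611)
θ=98°: |BD| = 11.2754
θ=98°: circle(B,4.00) ∩ circle(D,8.00): a=3.5091, h=1.9199
θ=98°:   candidates: C₊=(3.4032,4.5258) cross=21.647; C₋=(2.0543,0.9308) cross=-21.647
θ=98°:   branch - wants cross < 0 → take C=(2.0543,0.9308) (cross=-21.647)
θ=98°: ex = (C−B)/|BC| = (0.6528,-0.7576); ey = (0.7576,0.6528)
θ=98°: P = B + 3.15·ex + 1.38·ey = (2.5449,2.4755)

θ=26°: 3.84 -1.68
θ=50°: 3.53 -0.24
θ=98°: 2.54 2.48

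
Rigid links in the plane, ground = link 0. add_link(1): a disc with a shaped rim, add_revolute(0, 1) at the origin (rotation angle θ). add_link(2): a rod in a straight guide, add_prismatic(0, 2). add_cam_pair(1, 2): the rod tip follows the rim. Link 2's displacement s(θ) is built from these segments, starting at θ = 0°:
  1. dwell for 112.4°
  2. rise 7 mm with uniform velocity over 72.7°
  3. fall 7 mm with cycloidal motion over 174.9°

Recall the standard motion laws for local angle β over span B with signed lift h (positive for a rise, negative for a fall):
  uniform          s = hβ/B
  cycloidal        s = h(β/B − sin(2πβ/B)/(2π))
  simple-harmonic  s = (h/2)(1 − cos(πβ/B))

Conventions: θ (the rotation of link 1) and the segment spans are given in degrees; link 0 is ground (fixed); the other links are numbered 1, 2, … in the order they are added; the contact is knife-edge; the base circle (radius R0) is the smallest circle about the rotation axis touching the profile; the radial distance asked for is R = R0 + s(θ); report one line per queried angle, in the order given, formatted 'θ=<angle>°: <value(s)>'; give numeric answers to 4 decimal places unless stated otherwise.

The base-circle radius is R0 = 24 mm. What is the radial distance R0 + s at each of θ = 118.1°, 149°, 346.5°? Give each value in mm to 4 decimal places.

segment 1 (0° to 112.4°, dwell): s unchanged at 0.0000
θ = 118.1° falls in segment 2 (112.4° to 185.1°, uniform, h = 7): β = 118.1 − 112.4 = 5.7°, B = 72.7°; Δs = 7·5.7/72.7 = 0.5488; s = 0.0000 + 0.5488 = 0.5488
θ = 149° falls in segment 2 (112.4° to 185.1°, uniform, h = 7): β = 149 − 112.4 = 36.6°, B = 72.7°; Δs = 7·36.6/72.7 = 3.5241; s = 0.0000 + 3.5241 = 3.5241
segment 2 (112.4° to 185.1°, uniform, h = 7) is passed completely: s = 0.0000 + (7) = 7.0000
θ = 346.5° falls in segment 3 (185.1° to 360°, cycloidal, h = -7): β = 346.5 − 185.1 = 161.4°, B = 174.9°; Δs = -7·(0.9228 − sin(2π·0.9228)/(2π)) = -6.9791; s = 7.0000 − 6.9791 = 0.0209
θ=118.1°: R = R0 + s = 24 + 0.5488 = 24.5488
θ=149°: R = R0 + s = 24 + 3.5241 = 27.5241
θ=346.5°: R = R0 + s = 24 + 0.0209 = 24.0209

θ=118.1°: 24.5488
θ=149°: 27.5241
θ=346.5°: 24.0209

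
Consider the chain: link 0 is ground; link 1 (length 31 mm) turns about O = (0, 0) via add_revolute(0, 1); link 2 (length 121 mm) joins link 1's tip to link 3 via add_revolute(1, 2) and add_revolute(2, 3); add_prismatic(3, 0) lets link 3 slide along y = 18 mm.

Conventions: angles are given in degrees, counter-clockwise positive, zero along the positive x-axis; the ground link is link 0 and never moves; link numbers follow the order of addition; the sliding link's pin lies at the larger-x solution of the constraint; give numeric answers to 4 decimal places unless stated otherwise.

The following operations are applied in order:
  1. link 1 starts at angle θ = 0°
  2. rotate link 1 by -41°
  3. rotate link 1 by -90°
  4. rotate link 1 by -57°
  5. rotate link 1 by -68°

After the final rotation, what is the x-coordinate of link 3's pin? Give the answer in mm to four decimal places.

geometry: r = 31 mm, L = 121 mm, e = 18 mm; θ starts at 0°
rotate link 1 by -41°: θ ← 0° -41° = -41°
rotate link 1 by -90°: θ ← -41° -90° = -131°
rotate link 1 by -57°: θ ← -131° -57° = -188°
rotate link 1 by -68°: θ ← -188° -68° = -256°
crank pin P = (r cos θ, r sin θ) = (-7.499579, 30.079168)
h = r sin θ − e = 30.079168 − 18 = 12.079168
x = r cos θ + √(L² − h²) = -7.499579 + 120.395572 = 112.895993

112.8960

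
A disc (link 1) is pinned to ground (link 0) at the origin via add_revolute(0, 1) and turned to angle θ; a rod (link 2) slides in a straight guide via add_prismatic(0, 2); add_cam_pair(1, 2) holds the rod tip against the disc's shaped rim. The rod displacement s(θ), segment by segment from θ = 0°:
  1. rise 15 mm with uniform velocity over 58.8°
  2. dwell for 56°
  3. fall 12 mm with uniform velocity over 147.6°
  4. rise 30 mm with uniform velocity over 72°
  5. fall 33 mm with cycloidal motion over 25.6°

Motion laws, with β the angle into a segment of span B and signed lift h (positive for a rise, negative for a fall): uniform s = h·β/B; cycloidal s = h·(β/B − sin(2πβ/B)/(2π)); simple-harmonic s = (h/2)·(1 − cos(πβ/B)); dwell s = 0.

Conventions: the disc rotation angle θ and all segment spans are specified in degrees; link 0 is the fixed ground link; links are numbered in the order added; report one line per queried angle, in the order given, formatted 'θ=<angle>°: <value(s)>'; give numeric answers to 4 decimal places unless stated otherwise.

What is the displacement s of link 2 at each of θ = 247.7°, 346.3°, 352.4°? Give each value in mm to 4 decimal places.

segment 1 (0° to 58.8°, uniform, h = 15) is passed completely: s = 0.0000 + (15) = 15.0000
segment 2 (58.8° to 114.8°, dwell): s unchanged at 15.0000
θ = 247.7° falls in segment 3 (114.8° to 262.4°, uniform, h = -12): β = 247.7 − 114.8 = 132.9°, B = 147.6°; Δs = -12·132.9/147.6 = -10.8049; s = 15.0000 − 10.8049 = 4.1951
segment 3 (114.8° to 262.4°, uniform, h = -12) is passed completely: s = 15.0000 + (-12) = 3.0000
segment 4 (262.4° to 334.4°, uniform, h = 30) is passed completely: s = 3.0000 + (30) = 33.0000
θ = 346.3° falls in segment 5 (334.4° to 360°, cycloidal, h = -33): β = 346.3 − 334.4 = 11.9°, B = 25.6°; Δs = -33·(0.4648 − sin(2π·0.4648)/(2π)) = -14.1891; s = 33.0000 − 14.1891 = 18.8109
θ = 352.4° falls in segment 5 (334.4° to 360°, cycloidal, h = -33): β = 352.4 − 334.4 = 18°, B = 25.6°; Δs = -33·(0.7031 − sin(2π·0.7031)/(2π)) = -28.2291; s = 33.0000 − 28.2291 = 4.7709

θ=247.7°: 4.1951
θ=346.3°: 18.8109
θ=352.4°: 4.7709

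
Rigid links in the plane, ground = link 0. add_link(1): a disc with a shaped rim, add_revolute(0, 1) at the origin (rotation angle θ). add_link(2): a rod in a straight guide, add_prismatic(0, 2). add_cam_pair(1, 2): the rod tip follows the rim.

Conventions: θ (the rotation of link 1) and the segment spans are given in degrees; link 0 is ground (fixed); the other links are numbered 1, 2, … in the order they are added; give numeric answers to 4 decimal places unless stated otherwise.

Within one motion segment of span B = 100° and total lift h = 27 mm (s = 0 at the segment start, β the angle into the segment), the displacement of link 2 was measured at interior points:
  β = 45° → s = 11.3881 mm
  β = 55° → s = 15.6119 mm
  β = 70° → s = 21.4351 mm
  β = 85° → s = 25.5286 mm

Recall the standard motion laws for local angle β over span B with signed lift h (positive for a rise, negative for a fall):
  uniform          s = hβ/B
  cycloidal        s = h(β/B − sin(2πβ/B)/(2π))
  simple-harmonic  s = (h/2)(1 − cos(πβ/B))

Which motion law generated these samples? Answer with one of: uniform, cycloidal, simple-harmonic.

candidates at β/B = r: uniform s = h·r (linear in β); cycloidal s = h·(r − sin(2πr)/(2π)); simple-harmonic s = (h/2)(1 − cos(πr))
β=45°: printed 11.3881 | uniform 12.1500, cycloidal 10.8221, simple-harmonic 11.3881
β=55°: printed 15.6119 | uniform 14.8500, cycloidal 16.1779, simple-harmonic 15.6119
β=70°: printed 21.4351 | uniform 18.9000, cycloidal 22.9869, simple-harmonic 21.4351
β=85°: printed 25.5286 | uniform 22.9500, cycloidal 26.4265, simple-harmonic 25.5286
only one law matches every sample → simple-harmonic

simple-harmonic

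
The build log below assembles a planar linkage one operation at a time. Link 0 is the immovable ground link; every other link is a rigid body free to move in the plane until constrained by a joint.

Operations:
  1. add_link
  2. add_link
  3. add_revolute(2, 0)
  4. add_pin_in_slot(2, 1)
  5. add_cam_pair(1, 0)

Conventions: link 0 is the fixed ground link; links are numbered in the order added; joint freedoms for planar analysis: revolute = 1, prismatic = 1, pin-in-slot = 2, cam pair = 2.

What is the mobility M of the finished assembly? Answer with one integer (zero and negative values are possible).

link 0 = ground. State L|J1|J2 = 1|0|0
+link1  2|0|0
+link2  3|0|0
R(2,0) f=1→J1  3|1|0
PS(2,1) f=2→J2  3|1|1
C(1,0) f=2→J2  3|1|2
M = 3(3−1)−2·1−2 = 6−2−2 = 2

M = 2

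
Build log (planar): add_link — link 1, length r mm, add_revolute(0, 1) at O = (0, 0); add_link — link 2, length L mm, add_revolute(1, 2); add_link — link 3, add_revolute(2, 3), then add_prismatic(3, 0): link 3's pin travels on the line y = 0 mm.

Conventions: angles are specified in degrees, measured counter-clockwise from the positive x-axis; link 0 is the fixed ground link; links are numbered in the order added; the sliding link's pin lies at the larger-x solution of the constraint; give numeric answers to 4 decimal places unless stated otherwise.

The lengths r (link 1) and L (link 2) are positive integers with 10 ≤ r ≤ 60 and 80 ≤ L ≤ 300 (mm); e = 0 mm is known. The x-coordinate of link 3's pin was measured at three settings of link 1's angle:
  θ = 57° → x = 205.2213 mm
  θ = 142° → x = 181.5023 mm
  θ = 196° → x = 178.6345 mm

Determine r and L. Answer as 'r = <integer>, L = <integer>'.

constraint per measurement: (x − r cos θ)² + (r sin θ − e)² = L²
subtracting the θ₁ and θ₂ equations cancels the r² and L² terms:
r = (x₁² − x₂²) / (2[(x₁cos θ₁ + e sin θ₁) − (x₂cos θ₂ + e sin θ₂)]) = 18.0000 → r = 18
L² = (x₁ − r cos θ₁)² + (r sin θ₁ − e)² = 38416.0069 → L = 196.0000 → L = 196
check at θ₃=196°: x = 178.6345 (printed 178.6345) ✓

r = 18, L = 196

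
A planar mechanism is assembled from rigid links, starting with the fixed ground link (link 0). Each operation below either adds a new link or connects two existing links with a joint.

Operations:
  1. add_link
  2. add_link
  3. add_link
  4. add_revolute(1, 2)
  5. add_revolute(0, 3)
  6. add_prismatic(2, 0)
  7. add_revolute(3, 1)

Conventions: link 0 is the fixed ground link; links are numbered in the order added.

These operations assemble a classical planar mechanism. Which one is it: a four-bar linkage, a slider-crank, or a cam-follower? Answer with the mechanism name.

links: 4 (incl. ground); joints: 3 revolute, 1 prismatic, 0 higher (cam) pair, forming one closed loop
4 links, 3 revolutes + 1 prismatic in one loop → slider-crank

slider-crank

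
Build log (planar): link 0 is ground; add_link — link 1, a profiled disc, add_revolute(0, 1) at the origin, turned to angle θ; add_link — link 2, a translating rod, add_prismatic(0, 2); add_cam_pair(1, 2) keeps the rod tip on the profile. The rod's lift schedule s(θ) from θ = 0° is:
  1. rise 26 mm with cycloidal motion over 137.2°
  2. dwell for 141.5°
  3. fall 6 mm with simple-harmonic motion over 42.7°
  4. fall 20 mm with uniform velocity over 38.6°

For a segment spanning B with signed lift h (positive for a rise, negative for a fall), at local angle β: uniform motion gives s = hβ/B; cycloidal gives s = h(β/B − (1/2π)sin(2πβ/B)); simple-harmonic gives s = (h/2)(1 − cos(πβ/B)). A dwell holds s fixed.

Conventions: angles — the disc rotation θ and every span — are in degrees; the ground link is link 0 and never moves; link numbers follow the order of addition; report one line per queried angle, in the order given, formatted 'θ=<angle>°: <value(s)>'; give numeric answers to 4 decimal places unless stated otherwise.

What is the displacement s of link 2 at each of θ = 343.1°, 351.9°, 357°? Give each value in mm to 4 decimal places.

seg 1 [0°–137.2°] cycloidal, h=26: full span → s += 26 → s = 26.0000
seg 2 [137.2°–278.7°] dwell: s stays 26.0000
seg 3 [278.7°–321.4°] simple-harmonic, h=-6: full span → s += -6 → s = 20.0000
seg 4 [321.4°–360°] uniform, h=-20: θ=343.1° here. β=21.7, B=38.6. -20·21.7/38.6 = -11.2435 → s = 8.7565
seg 4 [321.4°–360°] uniform, h=-20: θ=351.9° here. β=30.5, B=38.6. -20·30.5/38.6 = -15.8031 → s = 4.1969
seg 4 [321.4°–360°] uniform, h=-20: θ=357° here. β=35.6, B=38.6. -20·35.6/38.6 = -18.4456 → s = 1.5544

θ=343.1°: 8.7565
θ=351.9°: 4.1969
θ=357°: 1.5544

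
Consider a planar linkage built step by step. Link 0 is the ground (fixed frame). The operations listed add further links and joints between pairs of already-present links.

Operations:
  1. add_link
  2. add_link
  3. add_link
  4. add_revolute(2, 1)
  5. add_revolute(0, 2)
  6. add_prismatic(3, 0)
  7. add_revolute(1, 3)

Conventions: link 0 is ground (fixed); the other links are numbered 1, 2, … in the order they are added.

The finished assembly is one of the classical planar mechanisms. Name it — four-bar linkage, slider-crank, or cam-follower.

links: 4 (incl. ground); joints: 3 revolute, 1 prismatic, 0 higher (cam) pair, forming one closed loop
4 links, 3 revolutes + 1 prismatic in one loop → slider-crank

slider-crank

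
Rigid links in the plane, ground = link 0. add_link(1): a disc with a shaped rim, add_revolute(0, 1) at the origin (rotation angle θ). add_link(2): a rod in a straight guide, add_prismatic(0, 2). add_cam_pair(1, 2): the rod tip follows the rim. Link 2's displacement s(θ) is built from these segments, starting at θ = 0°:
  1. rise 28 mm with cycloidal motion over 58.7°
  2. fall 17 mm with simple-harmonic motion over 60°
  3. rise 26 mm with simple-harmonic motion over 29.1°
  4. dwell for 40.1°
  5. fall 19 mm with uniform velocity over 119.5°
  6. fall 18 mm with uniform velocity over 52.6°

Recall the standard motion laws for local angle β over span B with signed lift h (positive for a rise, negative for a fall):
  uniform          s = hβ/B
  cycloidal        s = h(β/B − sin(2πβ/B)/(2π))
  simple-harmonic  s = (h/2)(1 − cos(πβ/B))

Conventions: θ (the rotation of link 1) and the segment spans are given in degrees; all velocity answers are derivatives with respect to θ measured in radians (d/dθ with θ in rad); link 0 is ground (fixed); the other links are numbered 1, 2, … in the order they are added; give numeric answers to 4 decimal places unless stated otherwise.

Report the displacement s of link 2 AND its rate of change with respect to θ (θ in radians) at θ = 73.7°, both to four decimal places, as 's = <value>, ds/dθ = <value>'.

segment 1 (0° to 58.7°, cycloidal, h = 28) is passed completely: s = 0.0000 + (28) = 28.0000
θ = 73.7° falls in segment 2 (58.7° to 118.7°, simple-harmonic, h = -17): β = 73.7 − 58.7 = 15°, B = 60°; Δs = -17/2·(1 − cos(π·0.2500)) = -2.4896; s = 28.0000 − 2.4896 = 25.5104
velocity in seg [58.7°–118.7°] (simple-harmonic), θ in radians: β = 15° = 0.2618 rad, B = 60° = 1.0472 rad; ds/dθ = (πh/(2B)) sin(πβ/B) = (π·(-17)/(2·1.0472)) sin(π·0.2500) = -18.031223 mm/rad

s = 25.5104, ds/dθ = -18.0312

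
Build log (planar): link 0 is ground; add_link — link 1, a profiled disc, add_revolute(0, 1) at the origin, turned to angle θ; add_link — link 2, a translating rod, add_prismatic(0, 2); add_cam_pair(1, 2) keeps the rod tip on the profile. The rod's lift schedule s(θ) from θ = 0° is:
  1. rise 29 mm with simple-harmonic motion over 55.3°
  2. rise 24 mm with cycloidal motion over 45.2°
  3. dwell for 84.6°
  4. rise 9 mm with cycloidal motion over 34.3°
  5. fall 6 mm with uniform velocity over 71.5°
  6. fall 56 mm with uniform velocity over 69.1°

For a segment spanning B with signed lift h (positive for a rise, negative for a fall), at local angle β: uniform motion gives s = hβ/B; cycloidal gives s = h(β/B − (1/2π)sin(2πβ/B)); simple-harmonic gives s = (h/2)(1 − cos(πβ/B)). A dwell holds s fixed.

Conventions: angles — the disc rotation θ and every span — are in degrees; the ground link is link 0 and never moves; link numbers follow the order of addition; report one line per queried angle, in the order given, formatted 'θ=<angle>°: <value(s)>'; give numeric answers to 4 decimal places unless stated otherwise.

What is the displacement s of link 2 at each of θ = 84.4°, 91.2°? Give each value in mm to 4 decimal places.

seg 1 [0°–55.3°] simple-harmonic, h=29: full span → s += 29 → s = 29.0000
seg 2 [55.3°–100.5°] cycloidal, h=24: θ=84.4° here. β=29.1, B=45.2. 24·(0.6438 − sin(2π·0.6438)/(2π)) = 18.4518 → s = 47.4518
seg 2 [55.3°–100.5°] cycloidal, h=24: θ=91.2° here. β=35.9, B=45.2. 24·(0.7942 − sin(2π·0.7942)/(2π)) = 22.7350 → s = 51.7350

θ=84.4°: 47.4518
θ=91.2°: 51.7350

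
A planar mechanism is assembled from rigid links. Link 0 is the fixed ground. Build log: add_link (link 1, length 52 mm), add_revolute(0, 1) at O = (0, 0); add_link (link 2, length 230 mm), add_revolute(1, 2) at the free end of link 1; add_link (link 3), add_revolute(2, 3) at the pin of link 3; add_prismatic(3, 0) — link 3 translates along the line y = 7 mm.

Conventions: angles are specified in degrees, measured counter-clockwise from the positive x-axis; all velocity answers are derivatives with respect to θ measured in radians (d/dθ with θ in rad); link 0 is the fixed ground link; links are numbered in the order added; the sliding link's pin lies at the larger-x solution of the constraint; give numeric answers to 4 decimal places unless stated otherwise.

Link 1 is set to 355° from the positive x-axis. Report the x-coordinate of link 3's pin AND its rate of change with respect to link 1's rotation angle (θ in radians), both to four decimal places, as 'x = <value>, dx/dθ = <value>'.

geometry: r = 52 mm, L = 230 mm, e = 7 mm
crank pin P = (r cos θ, r sin θ) = (51.802124, -4.532099)
h = r sin θ − e = -4.532099 − 7 = -11.532099
x = r cos θ + √(L² − h²) = 51.802124 + 229.710711 = 281.512835
dx/dθ = −r sin θ − h·r cos θ/√(L² − h²) (θ in radians; h = -11.532099) = 7.132705

x = 281.5128, dx/dθ = 7.1327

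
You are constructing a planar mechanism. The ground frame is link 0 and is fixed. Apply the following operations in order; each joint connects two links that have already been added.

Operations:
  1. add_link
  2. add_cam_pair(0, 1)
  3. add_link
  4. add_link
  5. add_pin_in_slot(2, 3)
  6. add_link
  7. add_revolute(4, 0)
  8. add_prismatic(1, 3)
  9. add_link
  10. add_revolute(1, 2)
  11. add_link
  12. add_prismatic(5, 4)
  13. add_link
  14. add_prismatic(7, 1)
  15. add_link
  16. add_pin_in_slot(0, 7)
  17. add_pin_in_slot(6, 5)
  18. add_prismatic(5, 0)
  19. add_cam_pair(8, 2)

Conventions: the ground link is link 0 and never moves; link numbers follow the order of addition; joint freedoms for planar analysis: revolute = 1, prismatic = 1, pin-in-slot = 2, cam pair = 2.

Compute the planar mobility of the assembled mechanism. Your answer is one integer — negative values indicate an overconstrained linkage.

(L,J1,J2)=(1,0,0); link0 fixed
link1: (2,0,0)
C 0-1 [J2]: (2,0,1)
link2: (3,0,1)
link3: (4,0,1)
PS 2-3 [J2]: (4,0,2)
link4: (5,0,2)
R 4-0 [J1]: (5,1,2)
P 1-3 [J1]: (5,2,2)
link5: (6,2,2)
R 1-2 [J1]: (6,3,2)
link6: (7,3,2)
P 5-4 [J1]: (7,4,2)
link7: (8,4,2)
P 7-1 [J1]: (8,5,2)
link8: (9,5,2)
PS 0-7 [J2]: (9,5,3)
PS 6-5 [J2]: (9,5,4)
P 5-0 [J1]: (9,6,4)
C 8-2 [J2]: (9,6,5)
Grübler: 3·8 − 2·6 − 5 = 7

M = 7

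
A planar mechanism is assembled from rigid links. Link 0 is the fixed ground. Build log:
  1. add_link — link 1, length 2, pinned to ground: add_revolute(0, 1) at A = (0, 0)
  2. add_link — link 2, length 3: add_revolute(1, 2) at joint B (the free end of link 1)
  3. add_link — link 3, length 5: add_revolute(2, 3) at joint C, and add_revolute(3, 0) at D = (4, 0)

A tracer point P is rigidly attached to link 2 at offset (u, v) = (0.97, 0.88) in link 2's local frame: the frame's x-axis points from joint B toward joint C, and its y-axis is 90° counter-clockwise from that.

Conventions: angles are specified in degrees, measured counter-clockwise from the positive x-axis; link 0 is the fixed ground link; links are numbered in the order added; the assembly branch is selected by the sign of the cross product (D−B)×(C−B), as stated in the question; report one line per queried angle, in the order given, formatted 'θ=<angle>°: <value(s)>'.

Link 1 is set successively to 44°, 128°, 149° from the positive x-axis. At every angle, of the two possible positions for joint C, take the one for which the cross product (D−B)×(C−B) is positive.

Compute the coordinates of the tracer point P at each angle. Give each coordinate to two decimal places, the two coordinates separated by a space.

A=(0,0), D=(4.00,0)
θ=44°: B = A + 2.00·(cos44°, sin44°) = (1.4387, 1.3893)
θ=44°: |BD| = 2.9139
θ=44°: circle(B,3.00) ∩ circle(D,5.00): a=-1.2886, h=2.7092
θ=44°:   candidates: C₊=(1.5977,4.3851) cross=7.894; C₋=(-0.9857,-0.3777) cross=-7.894
θ=44°:   branch + wants cross > 0 → take C=(1.5977,4.3851) (cross=7.894)
θ=44°: ex = (C−B)/|BC| = (0.0530,0.9986); ey = (-0.9986,0.0530)
θ=44°: P = B + 0.97·ex + 0.88·ey = (0.6113,2.4046)
θ=128°: B = A + 2.00·(cos128°, sin128°) = (-1.2313, 1.5760)
θ=128°: |BD| = 5.4636
θ=128°: circle(B,3.00) ∩ circle(D,5.00): a=1.2675, h=2.7191
θ=128°:   candidates: C₊=(0.7667,3.8139) cross=14.856; C₋=(-0.8020,-1.3931) cross=-14.856
θ=128°:   branch + wants cross > 0 → take C=(0.7667,3.8139) (cross=14.856)
θ=128°: ex = (C−B)/|BC| = (0.6660,0.7460); ey = (-0.7460,0.6660)
θ=128°: P = B + 0.97·ex + 0.88·ey = (-1.2417,2.8857)
θ=149°: B = A + 2.00·(cos149°, sin149°) = (-1.7143, 1.0301)
θ=149°: |BD| = 5.8064
θ=149°: circle(B,3.00) ∩ circle(D,5.00): a=1.5254, h=2.5832
θ=149°:   candidates: C₊=(0.2452,3.3017) cross=14.999; C₋=(-0.6714,-1.7828) cross=-14.999
θ=149°:   branch + wants cross > 0 → take C=(0.2452,3.3017) (cross=14.999)
θ=149°: ex = (C−B)/|BC| = (0.6532,0.7572); ey = (-0.7572,0.6532)
θ=149°: P = B + 0.97·ex + 0.88·ey = (-1.7471,2.3394)

θ=44°: 0.61 2.40
θ=128°: -1.24 2.89
θ=149°: -1.75 2.34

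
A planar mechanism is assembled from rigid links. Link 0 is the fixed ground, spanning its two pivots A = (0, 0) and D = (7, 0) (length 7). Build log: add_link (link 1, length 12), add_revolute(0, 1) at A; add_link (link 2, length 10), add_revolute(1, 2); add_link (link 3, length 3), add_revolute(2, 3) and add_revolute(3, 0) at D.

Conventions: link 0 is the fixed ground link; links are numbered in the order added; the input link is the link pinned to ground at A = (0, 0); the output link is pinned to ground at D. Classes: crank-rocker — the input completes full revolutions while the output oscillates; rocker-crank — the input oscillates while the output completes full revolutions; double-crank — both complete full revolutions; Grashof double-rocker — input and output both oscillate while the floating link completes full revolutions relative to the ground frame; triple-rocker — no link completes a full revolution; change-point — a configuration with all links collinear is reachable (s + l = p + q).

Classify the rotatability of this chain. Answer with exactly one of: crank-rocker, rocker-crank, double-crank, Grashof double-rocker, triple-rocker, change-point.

lengths: ground=7, input=12, coupler=10, output=3
sorted: s=3 (shortest), l=12 (longest), p+q=17
s + l = 15 vs p + q = 17
s + l < p + q (Grashof) with shortest = output link → rocker-crank

rocker-crank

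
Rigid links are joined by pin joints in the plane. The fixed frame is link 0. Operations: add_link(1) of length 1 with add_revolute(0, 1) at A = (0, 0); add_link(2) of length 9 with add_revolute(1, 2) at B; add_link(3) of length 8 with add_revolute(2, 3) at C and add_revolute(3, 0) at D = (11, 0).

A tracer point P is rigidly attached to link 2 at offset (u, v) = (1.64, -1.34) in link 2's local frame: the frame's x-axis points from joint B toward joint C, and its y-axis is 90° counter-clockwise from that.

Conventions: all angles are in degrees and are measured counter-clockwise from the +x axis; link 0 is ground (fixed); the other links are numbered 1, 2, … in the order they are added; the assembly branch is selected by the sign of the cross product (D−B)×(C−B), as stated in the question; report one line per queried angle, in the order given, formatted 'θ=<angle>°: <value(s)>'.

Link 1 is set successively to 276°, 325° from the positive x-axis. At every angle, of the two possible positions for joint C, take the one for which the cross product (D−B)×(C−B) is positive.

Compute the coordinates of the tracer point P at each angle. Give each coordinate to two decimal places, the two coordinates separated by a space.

A=(0,0), D=(11.00,0)
θ=276°: B = A + 1.00·(cos276°, sin276°) = (0.1045, -0.9945)
θ=276°: |BD| = 10.9408
θ=276°: circle(B,9.00) ∩ circle(D,8.00): a=6.2473, h=6.4785
θ=276°:   candidates: C₊=(5.7371,6.0251) cross=70.880; C₋=(6.9149,-6.8783) cross=-70.880
θ=276°:   branch + wants cross > 0 → take C=(5.7371,6.0251) (cross=70.880)
θ=276°: ex = (C−B)/|BC| = (0.6258,0.7800); ey = (-0.7800,0.6258)
θ=276°: P = B + 1.64·ex + -1.34·ey = (2.1760,-0.5540)
θ=325°: B = A + 1.00·(cos325°, sin325°) = (0.8192, -0.5736)
θ=325°: |BD| = 10.1970
θ=325°: circle(B,9.00) ∩ circle(D,8.00): a=5.9321, h=6.7683
θ=325°:   candidates: C₊=(6.3611,6.5177) cross=69.017; C₋=(7.1226,-6.9975) cross=-69.017
θ=325°:   branch + wants cross > 0 → take C=(6.3611,6.5177) (cross=69.017)
θ=325°: ex = (C−B)/|BC| = (0.6158,0.7879); ey = (-0.7879,0.6158)
θ=325°: P = B + 1.64·ex + -1.34·ey = (2.8848,-0.1065)

θ=276°: 2.18 -0.55
θ=325°: 2.88 -0.11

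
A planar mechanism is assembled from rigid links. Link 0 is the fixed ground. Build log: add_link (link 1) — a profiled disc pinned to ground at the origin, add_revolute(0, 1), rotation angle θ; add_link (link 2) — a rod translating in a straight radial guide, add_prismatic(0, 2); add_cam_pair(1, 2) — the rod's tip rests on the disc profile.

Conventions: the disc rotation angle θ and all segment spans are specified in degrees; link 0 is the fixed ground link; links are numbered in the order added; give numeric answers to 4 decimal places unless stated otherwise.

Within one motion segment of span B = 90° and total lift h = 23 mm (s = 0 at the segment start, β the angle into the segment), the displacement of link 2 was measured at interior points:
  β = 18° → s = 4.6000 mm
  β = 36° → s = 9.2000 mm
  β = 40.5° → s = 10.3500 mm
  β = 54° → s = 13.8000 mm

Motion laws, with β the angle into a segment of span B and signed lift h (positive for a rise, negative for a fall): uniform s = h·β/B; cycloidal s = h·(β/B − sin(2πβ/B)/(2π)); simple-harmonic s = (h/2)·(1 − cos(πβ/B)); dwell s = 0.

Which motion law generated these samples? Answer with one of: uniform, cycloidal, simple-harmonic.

candidates at β/B = r: uniform s = h·r (linear in β); cycloidal s = h·(r − sin(2πr)/(2π)); simple-harmonic s = (h/2)(1 − cos(πr))
β=18°: printed 4.6000 | uniform 4.6000, cycloidal 1.1186, simple-harmonic 2.1963
β=36°: printed 9.2000 | uniform 9.2000, cycloidal 7.0484, simple-harmonic 7.9463
β=40.5°: printed 10.3500 | uniform 10.3500, cycloidal 9.2188, simple-harmonic 9.7010
β=54°: printed 13.8000 | uniform 13.8000, cycloidal 15.9516, simple-harmonic 15.0537
only one law matches every sample → uniform

uniform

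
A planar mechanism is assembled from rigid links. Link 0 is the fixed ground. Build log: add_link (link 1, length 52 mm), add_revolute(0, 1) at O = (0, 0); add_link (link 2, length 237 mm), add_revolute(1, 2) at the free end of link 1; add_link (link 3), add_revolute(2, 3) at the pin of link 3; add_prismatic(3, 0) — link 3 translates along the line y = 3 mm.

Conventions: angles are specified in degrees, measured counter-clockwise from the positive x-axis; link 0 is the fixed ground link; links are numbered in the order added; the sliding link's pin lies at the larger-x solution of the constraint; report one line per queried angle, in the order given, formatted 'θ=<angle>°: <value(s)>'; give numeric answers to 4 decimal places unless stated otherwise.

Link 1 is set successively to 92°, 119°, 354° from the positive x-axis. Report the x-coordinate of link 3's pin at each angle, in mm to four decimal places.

geometry: r = 52 mm, L = 237 mm, e = 3 mm
θ=92°: crank pin P = (r cos θ, r sin θ) = (-1.814774, 51.968323)
θ=92°: h = r sin θ − e = 51.968323 − 3 = 48.968323
θ=92°: x = r cos θ + √(L² − h²) = -1.814774 + 231.885971 = 230.071197
θ=119°: crank pin P = (r cos θ, r sin θ) = (-25.210100, 45.480225)
θ=119°: h = r sin θ − e = 45.480225 − 3 = 42.480225
θ=119°: x = r cos θ + √(L² − h²) = -25.210100 + 233.161812 = 207.951712
θ=354°: crank pin P = (r cos θ, r sin θ) = (51.715139, -5.435480)
θ=354°: h = r sin θ − e = -5.435480 − 3 = -8.435480
θ=354°: x = r cos θ + √(L² − h²) = 51.715139 + 236.849831 = 288.564970

θ=92°: 230.0712
θ=119°: 207.9517
θ=354°: 288.5650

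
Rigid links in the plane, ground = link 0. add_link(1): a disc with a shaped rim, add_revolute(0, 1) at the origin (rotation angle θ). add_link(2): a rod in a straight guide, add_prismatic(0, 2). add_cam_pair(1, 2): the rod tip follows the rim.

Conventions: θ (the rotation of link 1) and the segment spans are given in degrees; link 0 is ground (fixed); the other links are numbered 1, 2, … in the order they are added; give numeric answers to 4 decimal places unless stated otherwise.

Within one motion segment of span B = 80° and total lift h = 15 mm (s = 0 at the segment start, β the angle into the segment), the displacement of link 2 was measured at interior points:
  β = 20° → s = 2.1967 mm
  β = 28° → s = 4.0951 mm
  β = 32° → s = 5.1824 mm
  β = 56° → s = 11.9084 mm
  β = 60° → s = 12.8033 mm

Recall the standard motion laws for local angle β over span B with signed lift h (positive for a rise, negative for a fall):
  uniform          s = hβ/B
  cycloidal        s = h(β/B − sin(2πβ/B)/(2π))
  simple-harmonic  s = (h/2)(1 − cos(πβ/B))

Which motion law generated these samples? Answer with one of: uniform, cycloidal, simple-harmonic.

candidates at β/B = r: uniform s = h·r (linear in β); cycloidal s = h·(r − sin(2πr)/(2π)); simple-harmonic s = (h/2)(1 − cos(πr))
β=20°: printed 2.1967 | uniform 3.7500, cycloidal 1.3627, simple-harmonic 2.1967
β=28°: printed 4.0951 | uniform 5.2500, cycloidal 3.3186, simple-harmonic 4.0951
β=32°: printed 5.1824 | uniform 6.0000, cycloidal 4.5968, simple-harmonic 5.1824
β=56°: printed 11.9084 | uniform 10.5000, cycloidal 12.7705, simple-harmonic 11.9084
β=60°: printed 12.8033 | uniform 11.2500, cycloidal 13.6373, simple-harmonic 12.8033
only one law matches every sample → simple-harmonic

simple-harmonic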